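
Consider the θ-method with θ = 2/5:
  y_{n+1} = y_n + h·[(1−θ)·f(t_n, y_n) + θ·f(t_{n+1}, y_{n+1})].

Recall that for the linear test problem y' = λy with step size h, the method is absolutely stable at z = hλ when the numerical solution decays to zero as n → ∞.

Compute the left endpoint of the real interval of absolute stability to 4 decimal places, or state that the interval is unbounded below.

Set f=λy, z=hλ:
  y_{n+1} = y_n + z·[3/5·y_n + 2/5·y_{n+1}] ⇒ (1 − 2/5z)y_{n+1} = (1 + 3/5z)y_n
  so R(z) = (1 + 3/5z)/(1 − 2/5z).

Need |R(x)|<1, x<0.
x=-0.68: |R|=0.4654
R=−1: 1+3/5x = −1+2/5x ⇒ -1/5x=2 ⇒ x=2/(-1/5)=-10.0000
Confirm numerically:
  x=-6.301: |R|=0.78985 <1
  x=-4.777: |R|=0.64113 <1
  x=-4.707: |R|=0.63279 <1
  x=-4.193: |R|=0.56619 <1
  x=-10.159: |R|=1.00628 >1
  x=-10.135: |R|=1.00534 >1
Interval (-10.0000, 0).

left endpoint -10.0000.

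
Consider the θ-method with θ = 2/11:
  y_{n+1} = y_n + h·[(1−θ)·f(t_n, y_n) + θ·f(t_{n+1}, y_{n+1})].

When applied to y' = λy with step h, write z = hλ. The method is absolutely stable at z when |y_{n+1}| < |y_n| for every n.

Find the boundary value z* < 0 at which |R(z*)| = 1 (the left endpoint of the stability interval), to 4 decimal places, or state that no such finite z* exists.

z* = -3.1429.

On y'=λy, z=hλ:
  y_{n+1} = y_n + z·[9/11·y_n + 2/11·y_{n+1}] ⇒ (1 − 2/11z)y_{n+1} = (1 + 9/11z)y_n
  R(z) = (1 + 9/11z)/(1 − 2/11z).

Solve |R(x)|<1 on ℝ⁻.
x=-0.74: |R|=0.3478
R=−1: 1+9/11x = −1+2/11x ⇒ -7/11x=2 ⇒ x=2/(-7/11)=-3.1429
Confirm numerically:
  x=-3.038: |R|=0.95702 <1
  x=-3.015: |R|=0.94745 <1
  x=-2.700: |R|=0.81098 <1
  x=-1.633: |R|=0.25915 <1
  x=-3.673: |R|=1.20228 >1
  x=-3.394: |R|=1.09883 >1
  x=-3.278: |R|=1.05388 >1
So |R|<1 on (-3.1429, 0).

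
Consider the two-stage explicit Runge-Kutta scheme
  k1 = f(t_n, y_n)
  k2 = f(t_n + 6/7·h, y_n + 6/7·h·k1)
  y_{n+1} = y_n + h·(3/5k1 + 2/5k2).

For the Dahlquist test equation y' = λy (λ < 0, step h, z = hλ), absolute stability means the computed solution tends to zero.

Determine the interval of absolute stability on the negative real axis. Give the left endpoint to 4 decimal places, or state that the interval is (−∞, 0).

With y'=λy (z=hλ):
  k1=λy_n ⇒ h·k1=z·y_n;  k2=λ(1+6/7z)y_n ⇒ h·k2=z(1+6/7z)y_n
  y_{n+1}/y_n = 1 + 3/5z + 2/5z(1+6/7z) = 1 + z + 12/35z²
  so R(z) = 1 + z + 12/35z².

Find x<0 with |R(x)|<1.
x=-0.43: |R|=0.6334
R=1: x+12/35x²=0 ⇒ x=−35/12=-2.9167; min R=1−1/(4·12/35)=0.2708>−1
Confirm numerically:
  x=-2.755: |R|=0.84729 <1
  x=-2.732: |R|=0.82703 <1
  x=-2.152: |R|=0.43581 <1
  x=-1.600: |R|=0.27771 <1
  x=-3.267: |R|=1.39241 >1
  x=-3.102: |R|=1.19711 >1
  x=-3.027: |R|=1.11451 >1
So |R|<1 on (-2.9167, 0).

z∈(-2.9167,0).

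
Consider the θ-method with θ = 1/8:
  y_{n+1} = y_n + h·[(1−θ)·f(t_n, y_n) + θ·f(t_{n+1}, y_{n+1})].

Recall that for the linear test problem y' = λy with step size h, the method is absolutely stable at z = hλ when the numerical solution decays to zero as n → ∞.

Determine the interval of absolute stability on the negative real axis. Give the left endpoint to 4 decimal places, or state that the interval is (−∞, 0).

z∈(-2.6667,0).

Set f=λy, z=hλ:
  y_{n+1} = y_n + z·[7/8·y_n + 1/8·y_{n+1}] ⇒ (1 − 1/8z)y_{n+1} = (1 + 7/8z)y_n
  R(z) = (1 + 7/8z)/(1 − 1/8z).

Find x<0 with |R(x)|<1.
x=-0.92: |R|=0.1749
R=−1: 1+7/8x = −1+1/8x ⇒ -3/4x=2 ⇒ x=2/(-3/4)=-2.6667
Confirm numerically:
  x=-2.050: |R|=0.63184 <1
  x=-1.978: |R|=0.58589 <1
  x=-1.337: |R|=0.14555 <1
  x=-1.333: |R|=0.14261 <1
  x=-3.266: |R|=1.31919 >1
  x=-3.242: |R|=1.30706 >1
  x=-2.836: |R|=1.09376 >1
Stable set (-2.6667, 0).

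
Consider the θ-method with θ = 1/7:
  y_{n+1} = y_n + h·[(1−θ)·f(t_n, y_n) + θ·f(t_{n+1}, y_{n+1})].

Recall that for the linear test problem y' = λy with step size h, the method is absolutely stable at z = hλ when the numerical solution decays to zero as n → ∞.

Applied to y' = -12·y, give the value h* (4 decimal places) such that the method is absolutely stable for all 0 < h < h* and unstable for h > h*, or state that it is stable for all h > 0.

Test eqn y'=λy, z=hλ:
  y_{n+1} = y_n + z·[6/7·y_n + 1/7·y_{n+1}] ⇒ (1 − 1/7z)y_{n+1} = (1 + 6/7z)y_n
  R(z) = (1 + 6/7z)/(1 − 1/7z).

Boundary: |R(x)|=1, x<0.
x=-1.68: |R|=0.3548
R=−1: 1+6/7x = −1+1/7x ⇒ -5/7x=2 ⇒ x=2/(-5/7)=-2.8000
Confirm numerically:
  x=-2.252: |R|=0.70385 <1
  x=-2.012: |R|=0.56281 <1
  x=-1.469: |R|=0.21419 <1
  x=-3.326: |R|=1.25470 >1
  x=-3.300: |R|=1.24272 >1
  x=-3.141: |R|=1.16813 >1
Interval (-2.8000, 0).

(-2.8000,0); λ=-12 ⇒ h* = (14/5)/12 = 0.2333.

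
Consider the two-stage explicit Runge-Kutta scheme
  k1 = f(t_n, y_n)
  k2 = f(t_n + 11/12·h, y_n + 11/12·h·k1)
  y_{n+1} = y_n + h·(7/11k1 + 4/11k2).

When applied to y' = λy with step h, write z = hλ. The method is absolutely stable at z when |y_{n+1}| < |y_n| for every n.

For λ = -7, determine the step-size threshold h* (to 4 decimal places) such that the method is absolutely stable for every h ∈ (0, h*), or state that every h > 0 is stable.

(-3.0000,0); λ=-7 ⇒ h* = (3)/7 = 0.4286.

On y'=λy, z=hλ:
  k1=λy_n ⇒ h·k1=z·y_n;  k2=λ(1+11/12z)y_n ⇒ h·k2=z(1+11/12z)y_n
  y_{n+1}/y_n = 1 + 7/11z + 4/11z(1+11/12z) = 1 + z + 1/3z²
  ⇒ R(z) = 1 + z + 1/3z².

Boundary: |R(x)|=1, x<0.
x=-0.46: |R|=0.6105
R=1: x+1/3x²=0 ⇒ x=−3=-3.0000; min R=1−1/(4·1/3)=0.2500>−1
Confirm numerically:
  x=-2.314: |R|=0.47087 <1
  x=-2.253: |R|=0.43900 <1
  x=-2.054: |R|=0.35231 <1
  x=-1.572: |R|=0.25173 <1
  x=-3.441: |R|=1.50583 >1
  x=-3.435: |R|=1.49808 >1
  x=-3.407: |R|=1.46222 >1
Stable set (-3.0000, 0).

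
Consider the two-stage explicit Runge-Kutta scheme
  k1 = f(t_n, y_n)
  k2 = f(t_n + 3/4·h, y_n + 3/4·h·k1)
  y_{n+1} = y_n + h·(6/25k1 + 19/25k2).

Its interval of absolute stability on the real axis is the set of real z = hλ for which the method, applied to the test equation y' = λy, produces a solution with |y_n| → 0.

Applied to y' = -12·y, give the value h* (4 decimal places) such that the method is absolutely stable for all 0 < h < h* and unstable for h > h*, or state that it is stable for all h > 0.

With y'=λy (z=hλ):
  k1=λy_n ⇒ h·k1=z·y_n;  k2=λ(1+3/4z)y_n ⇒ h·k2=z(1+3/4z)y_n
  y_{n+1}/y_n = 1 + 6/25z + 19/25z(1+3/4z) = 1 + z + 57/100z²
  ⇒ R(z) = 1 + z + 57/100z².

Boundary: |R(x)|=1, x<0.
x=-1.14: |R|=0.6008
R=1: x+57/100x²=0 ⇒ x=−100/57=-1.7544; min R=1−1/(4·57/100)=0.5614>−1
Confirm numerically:
  x=-1.714: |R|=0.96054 <1
  x=-1.347: |R|=0.68721 <1
  x=-1.057: |R|=0.57983 <1
  x=-2.128: |R|=1.45318 >1
  x=-1.884: |R|=1.13919 >1
So |R|<1 on (-1.7544, 0).

(-1.7544,0); λ=-12 ⇒ h* = (100/57)/12 = 0.1462.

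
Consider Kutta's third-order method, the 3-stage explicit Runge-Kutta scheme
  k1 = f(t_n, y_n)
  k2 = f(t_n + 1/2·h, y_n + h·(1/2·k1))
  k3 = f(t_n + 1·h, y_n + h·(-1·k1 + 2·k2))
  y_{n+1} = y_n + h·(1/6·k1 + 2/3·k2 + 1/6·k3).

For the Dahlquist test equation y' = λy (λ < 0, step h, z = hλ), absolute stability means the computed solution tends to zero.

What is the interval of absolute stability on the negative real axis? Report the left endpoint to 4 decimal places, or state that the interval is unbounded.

Set f=λy, z=hλ:
  order 3, 3-stage ⇒ R(z)=1+z+z^2/2+z^3/6
  (e.g. R(-0.7)=0.48783, |R|=0.48783)

Need |R(x)|<1, x<0.
x=-0.7: |R|=0.4878
|R(-1.07)|=0.2983 |R(-0.83)|=0.4192 |R(-0.78)|=0.4451
Bisect:
  x_lo=-3.3391 |R|=2.9692  x_hi=-0.1820 |R|=0.8335
  mid=-1.76056 |R|=0.12027 →hi
  mid=-2.54982 |R|=1.06201 →lo
  mid=-2.15519 |R|=0.50119 →hi
  mid=-2.35251 |R|=0.75527 →hi
  mid=-2.45116 |R|=0.90158 →hi
  mid=-2.50049 |R|=0.97997 →hi
  mid=-2.52516 |R|=1.02053 →lo
  ...
  [-2.51283,-2.51263] ⇒ x*=-2.5127
So |R|<1 on (-2.5127, 0).

(-2.5127, 0).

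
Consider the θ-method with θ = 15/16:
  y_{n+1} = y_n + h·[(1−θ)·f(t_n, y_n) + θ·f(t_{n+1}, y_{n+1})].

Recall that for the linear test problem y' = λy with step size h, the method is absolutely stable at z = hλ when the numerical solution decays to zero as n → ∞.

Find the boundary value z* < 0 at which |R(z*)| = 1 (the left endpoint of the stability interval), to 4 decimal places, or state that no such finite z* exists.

(−∞, 0) — no finite endpoint.

Test eqn y'=λy, z=hλ:
  y_{n+1} = y_n + z·[1/16·y_n + 15/16·y_{n+1}] ⇒ (1 − 15/16z)y_{n+1} = (1 + 1/16z)y_n
  Hence R(z) = (1 + 1/16z)/(1 − 15/16z).

Find x<0 with |R(x)|<1.
x=-0.3: |R|=0.7659
x=-2: |R|=0.3043
x=-10: |R|=0.0361
x=-100: |R|=0.0554
θ=15/16≥1/2 ⇒ |1+1/16x|<|1−15/16x| ∀x<0 ⇒ stable on all of ℝ⁻.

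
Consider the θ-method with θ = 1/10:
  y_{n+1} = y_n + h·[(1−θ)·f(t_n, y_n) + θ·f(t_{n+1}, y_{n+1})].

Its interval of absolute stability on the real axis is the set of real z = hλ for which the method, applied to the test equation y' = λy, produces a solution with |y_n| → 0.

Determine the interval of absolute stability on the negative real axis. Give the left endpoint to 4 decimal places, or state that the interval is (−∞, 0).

On y'=λy, z=hλ:
  y_{n+1} = y_n + z·[9/10·y_n + 1/10·y_{n+1}] ⇒ (1 − 1/10z)y_{n+1} = (1 + 9/10z)y_n
  ⇒ R(z) = (1 + 9/10z)/(1 − 1/10z).

Find x<0 with |R(x)|<1.
x=-1.08: |R|=0.0253
R=−1: 1+9/10x = −1+1/10x ⇒ -4/5x=2 ⇒ x=2/(-4/5)=-2.5000
Confirm numerically:
  x=-2.447: |R|=0.96594 <1
  x=-2.399: |R|=0.93483 <1
  x=-1.976: |R|=0.64997 <1
  x=-2.803: |R|=1.18933 >1
  x=-2.580: |R|=1.05087 >1
Stable set (-2.5000, 0).

(-2.5000, 0).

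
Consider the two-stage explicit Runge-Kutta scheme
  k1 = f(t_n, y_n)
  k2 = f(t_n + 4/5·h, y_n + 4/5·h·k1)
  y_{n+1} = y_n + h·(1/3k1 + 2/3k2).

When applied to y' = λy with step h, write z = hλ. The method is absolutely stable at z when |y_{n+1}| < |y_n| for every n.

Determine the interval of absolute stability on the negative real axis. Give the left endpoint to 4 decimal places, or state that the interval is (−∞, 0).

(-1.8750, 0).

Test eqn y'=λy, z=hλ:
  k1=λy_n ⇒ h·k1=z·y_n;  k2=λ(1+4/5z)y_n ⇒ h·k2=z(1+4/5z)y_n
  y_{n+1}/y_n = 1 + 1/3z + 2/3z(1+4/5z) = 1 + z + 8/15z²
  ⇒ R(z) = 1 + z + 8/15z².

Need |R(x)|<1, x<0.
x=-1.24: |R|=0.5801
R=1: x+8/15x²=0 ⇒ x=−15/8=-1.8750; min R=1−1/(4·8/15)=0.5312>−1
Confirm numerically:
  x=-1.542: |R|=0.72614 <1
  x=-1.147: |R|=0.55466 <1
  x=-1.044: |R|=0.53730 <1
  x=-0.753: |R|=0.54940 <1
  x=-2.429: |R|=1.71769 >1
  x=-2.079: |R|=1.22620 >1
  x=-2.077: |R|=1.22376 >1
So |R|<1 on (-1.8750, 0).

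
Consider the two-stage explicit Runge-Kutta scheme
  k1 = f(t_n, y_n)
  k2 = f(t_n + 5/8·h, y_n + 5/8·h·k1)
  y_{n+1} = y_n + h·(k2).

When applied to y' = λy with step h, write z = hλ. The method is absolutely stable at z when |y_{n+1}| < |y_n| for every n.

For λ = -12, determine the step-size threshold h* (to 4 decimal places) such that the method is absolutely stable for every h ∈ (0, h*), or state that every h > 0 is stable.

(-1.6000,0); λ=-12 ⇒ h* = (8/5)/12 = 0.1333.

On y'=λy, z=hλ:
  k1=λy_n ⇒ h·k1=z·y_n;  k2=λ(1+5/8z)y_n ⇒ h·k2=z(1+5/8z)y_n
  y_{n+1}/y_n = 1 + z(1+5/8z) = 1 + z + 5/8z²
  Hence R(z) = 1 + z + 5/8z².

Find x<0 with |R(x)|<1.
x=-1.38: |R|=0.8102
R=1: x+5/8x²=0 ⇒ x=−8/5=-1.6000; min R=1−1/(4·5/8)=0.6000>−1
Confirm numerically:
  x=-1.537: |R|=0.93948 <1
  x=-1.506: |R|=0.91152 <1
  x=-0.896: |R|=0.60576 <1
  x=-0.866: |R|=0.60272 <1
  x=-1.789: |R|=1.21133 >1
  x=-1.775: |R|=1.19414 >1
Stable set (-1.6000, 0).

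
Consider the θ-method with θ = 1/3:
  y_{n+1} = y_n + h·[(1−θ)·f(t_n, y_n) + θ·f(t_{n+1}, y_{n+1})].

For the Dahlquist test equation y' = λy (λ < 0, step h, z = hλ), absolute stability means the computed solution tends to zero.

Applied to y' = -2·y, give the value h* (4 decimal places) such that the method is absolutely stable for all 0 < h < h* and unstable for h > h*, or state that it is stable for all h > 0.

Test eqn y'=λy, z=hλ:
  y_{n+1} = y_n + z·[2/3·y_n + 1/3·y_{n+1}] ⇒ (1 − 1/3z)y_{n+1} = (1 + 2/3z)y_n
  R(z) = (1 + 2/3z)/(1 − 1/3z).

Need |R(x)|<1, x<0.
x=-0.37: |R|=0.6706
R=−1: 1+2/3x = −1+1/3x ⇒ -1/3x=2 ⇒ x=2/(-1/3)=-6.0000
Confirm numerically:
  x=-4.268: |R|=0.76170 <1
  x=-3.084: |R|=0.52071 <1
  x=-2.571: |R|=0.38449 <1
  x=-6.232: |R|=1.02513 >1
  x=-6.160: |R|=1.01747 >1
Interval (-6.0000, 0).

(-6.0000,0); λ=-2 ⇒ h* = (6)/2 = 3.0000.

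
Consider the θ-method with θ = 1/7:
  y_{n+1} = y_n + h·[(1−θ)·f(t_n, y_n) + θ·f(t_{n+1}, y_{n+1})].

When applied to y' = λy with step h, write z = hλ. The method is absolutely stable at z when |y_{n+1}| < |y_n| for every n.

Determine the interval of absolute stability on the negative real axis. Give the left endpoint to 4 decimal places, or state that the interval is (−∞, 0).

Set f=λy, z=hλ:
  y_{n+1} = y_n + z·[6/7·y_n + 1/7·y_{n+1}] ⇒ (1 − 1/7z)y_{n+1} = (1 + 6/7z)y_n
  R(z) = (1 + 6/7z)/(1 − 1/7z).

Boundary: |R(x)|=1, x<0.
x=-1.7: |R|=0.3678
R=−1: 1+6/7x = −1+1/7x ⇒ -5/7x=2 ⇒ x=2/(-5/7)=-2.8000
Confirm numerically:
  x=-2.107: |R|=0.61952 <1
  x=-2.093: |R|=0.61124 <1
  x=-1.903: |R|=0.49624 <1
  x=-3.207: |R|=1.19937 >1
  x=-3.047: |R|=1.12292 >1
  x=-2.900: |R|=1.05051 >1
Stable set (-2.8000, 0).

(-2.8000, 0).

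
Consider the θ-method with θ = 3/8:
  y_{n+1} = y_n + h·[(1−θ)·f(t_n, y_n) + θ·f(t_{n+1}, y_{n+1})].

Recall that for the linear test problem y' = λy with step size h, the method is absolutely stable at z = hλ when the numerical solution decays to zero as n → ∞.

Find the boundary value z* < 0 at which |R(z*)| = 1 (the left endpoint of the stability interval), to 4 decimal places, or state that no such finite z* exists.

Test eqn y'=λy, z=hλ:
  y_{n+1} = y_n + z·[5/8·y_n + 3/8·y_{n+1}] ⇒ (1 − 3/8z)y_{n+1} = (1 + 5/8z)y_n
  R(z) = (1 + 5/8z)/(1 − 3/8z).

Solve |R(x)|<1 on ℝ⁻.
x=-1.23: |R|=0.1583
R=−1: 1+5/8x = −1+3/8x ⇒ -1/4x=2 ⇒ x=2/(-1/4)=-8.0000
Confirm numerically:
  x=-6.561: |R|=0.89604 <1
  x=-3.571: |R|=0.52664 <1
  x=-3.232: |R|=0.46112 <1
  x=-3.218: |R|=0.45825 <1
  x=-8.213: |R|=1.01305 >1
  x=-8.113: |R|=1.00699 >1
So |R|<1 on (-8.0000, 0).

z* = -8.0000.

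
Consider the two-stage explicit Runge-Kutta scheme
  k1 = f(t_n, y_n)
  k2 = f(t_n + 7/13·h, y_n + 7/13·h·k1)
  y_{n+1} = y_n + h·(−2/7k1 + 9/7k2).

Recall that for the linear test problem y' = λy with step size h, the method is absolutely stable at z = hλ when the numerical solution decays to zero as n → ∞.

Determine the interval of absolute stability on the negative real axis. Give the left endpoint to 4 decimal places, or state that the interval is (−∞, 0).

With y'=λy (z=hλ):
  k1=λy_n ⇒ h·k1=z·y_n;  k2=λ(1+7/13z)y_n ⇒ h·k2=z(1+7/13z)y_n
  y_{n+1}/y_n = 1 − 2/7z + 9/7z(1+7/13z) = 1 + z + 9/13z²
  Hence R(z) = 1 + z + 9/13z².

Find x<0 with |R(x)|<1.
x=-0.33: |R|=0.7454
R=1: x+9/13x²=0 ⇒ x=−13/9=-1.4444; min R=1−1/(4·9/13)=0.6389>−1
Confirm numerically:
  x=-1.188: |R|=0.78908 <1
  x=-0.850: |R|=0.65019 <1
  x=-0.840: |R|=0.64849 <1
  x=-0.653: |R|=0.64221 <1
  x=-2.041: |R|=1.84293 >1
  x=-1.950: |R|=1.68250 >1
Interval (-1.4444, 0).

(-1.4444, 0).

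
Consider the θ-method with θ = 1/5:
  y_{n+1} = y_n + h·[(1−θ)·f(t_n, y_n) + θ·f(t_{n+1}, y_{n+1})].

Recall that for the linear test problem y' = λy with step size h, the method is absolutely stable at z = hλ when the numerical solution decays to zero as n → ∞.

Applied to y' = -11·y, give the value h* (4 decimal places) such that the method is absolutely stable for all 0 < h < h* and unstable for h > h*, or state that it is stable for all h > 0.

(-3.3333,0); λ=-11 ⇒ h* = (10/3)/11 = 0.3030.

On y'=λy, z=hλ:
  y_{n+1} = y_n + z·[4/5·y_n + 1/5·y_{n+1}] ⇒ (1 − 1/5z)y_{n+1} = (1 + 4/5z)y_n
  R(z) = (1 + 4/5z)/(1 − 1/5z).

Need |R(x)|<1, x<0.
x=-1.76: |R|=0.3018
R=−1: 1+4/5x = −1+1/5x ⇒ -3/5x=2 ⇒ x=2/(-3/5)=-3.3333
Confirm numerically:
  x=-3.231: |R|=0.96270 <1
  x=-3.083: |R|=0.90709 <1
  x=-2.857: |R|=0.81812 <1
  x=-3.714: |R|=1.13105 >1
  x=-3.474: |R|=1.04980 >1
Interval (-3.3333, 0).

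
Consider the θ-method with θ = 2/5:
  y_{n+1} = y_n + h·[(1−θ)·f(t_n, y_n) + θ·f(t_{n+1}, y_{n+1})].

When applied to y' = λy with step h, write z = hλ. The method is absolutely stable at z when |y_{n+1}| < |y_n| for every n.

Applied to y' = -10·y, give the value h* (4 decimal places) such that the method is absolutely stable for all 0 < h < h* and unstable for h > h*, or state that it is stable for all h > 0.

With y'=λy (z=hλ):
  y_{n+1} = y_n + z·[3/5·y_n + 2/5·y_{n+1}] ⇒ (1 − 2/5z)y_{n+1} = (1 + 3/5z)y_n
  R(z) = (1 + 3/5z)/(1 − 2/5z).

Need |R(x)|<1, x<0.
x=-0.82: |R|=0.3825
R=−1: 1+3/5x = −1+2/5x ⇒ -1/5x=2 ⇒ x=2/(-1/5)=-10.0000
Confirm numerically:
  x=-8.741: |R|=0.94400 <1
  x=-6.914: |R|=0.83610 <1
  x=-5.091: |R|=0.67666 <1
  x=-4.627: |R|=0.62305 <1
  x=-10.574: |R|=1.02195 >1
  x=-10.164: |R|=1.00648 >1
So |R|<1 on (-10.0000, 0).

(-10.0000,0); λ=-10 ⇒ h* = (10)/10 = 1.0000.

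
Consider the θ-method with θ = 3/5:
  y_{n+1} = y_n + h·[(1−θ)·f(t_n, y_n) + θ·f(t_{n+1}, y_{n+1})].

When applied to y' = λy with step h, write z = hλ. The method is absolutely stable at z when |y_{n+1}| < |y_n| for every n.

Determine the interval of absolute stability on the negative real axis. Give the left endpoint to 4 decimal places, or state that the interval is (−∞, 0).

On y'=λy, z=hλ:
  y_{n+1} = y_n + z·[2/5·y_n + 3/5·y_{n+1}] ⇒ (1 − 3/5z)y_{n+1} = (1 + 2/5z)y_n
  so R(z) = (1 + 2/5z)/(1 − 3/5z).

Find x<0 with |R(x)|<1.
x=-1.09: |R|=0.3410
x=-2: |R|=0.0909
x=-10: |R|=0.4286
x=-100: |R|=0.6393
θ=3/5≥1/2 ⇒ |1+2/5x|<|1−3/5x| ∀x<0 ⇒ stable on all of ℝ⁻.

unbounded; (−∞, 0).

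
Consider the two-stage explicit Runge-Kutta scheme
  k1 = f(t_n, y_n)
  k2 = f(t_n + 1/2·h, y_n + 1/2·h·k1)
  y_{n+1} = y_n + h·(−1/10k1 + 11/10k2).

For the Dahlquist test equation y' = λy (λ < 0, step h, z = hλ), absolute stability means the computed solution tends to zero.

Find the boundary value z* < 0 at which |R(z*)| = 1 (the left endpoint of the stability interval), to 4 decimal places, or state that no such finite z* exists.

z* = -1.8182.

On y'=λy, z=hλ:
  k1=λy_n ⇒ h·k1=z·y_n;  k2=λ(1+1/2z)y_n ⇒ h·k2=z(1+1/2z)y_n
  y_{n+1}/y_n = 1 − 1/10z + 11/10z(1+1/2z) = 1 + z + 11/20z²
  R(z) = 1 + z + 11/20z².

Find x<0 with |R(x)|<1.
x=-0.59: |R|=0.6015
R=1: x+11/20x²=0 ⇒ x=−20/11=-1.8182; min R=1−1/(4·11/20)=0.5455>−1
Confirm numerically:
  x=-1.681: |R|=0.87317 <1
  x=-1.654: |R|=0.85064 <1
  x=-1.067: |R|=0.55917 <1
  x=-0.819: |R|=0.54992 <1
  x=-2.236: |R|=1.51383 >1
  x=-2.108: |R|=1.33602 >1
  x=-1.973: |R|=1.16800 >1
Interval (-1.8182, 0).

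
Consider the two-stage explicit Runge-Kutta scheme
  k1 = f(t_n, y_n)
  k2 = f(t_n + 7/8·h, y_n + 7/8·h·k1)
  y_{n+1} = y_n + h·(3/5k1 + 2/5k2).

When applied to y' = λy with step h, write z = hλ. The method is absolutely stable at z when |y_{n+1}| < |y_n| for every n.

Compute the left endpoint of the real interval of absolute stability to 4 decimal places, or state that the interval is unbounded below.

With y'=λy (z=hλ):
  k1=λy_n ⇒ h·k1=z·y_n;  k2=λ(1+7/8z)y_n ⇒ h·k2=z(1+7/8z)y_n
  y_{n+1}/y_n = 1 + 3/5z + 2/5z(1+7/8z) = 1 + z + 7/20z²
  Hence R(z) = 1 + z + 7/20z².

Find x<0 with |R(x)|<1.
x=-0.51: |R|=0.5810
R=1: x+7/20x²=0 ⇒ x=−20/7=-2.8571; min R=1−1/(4·7/20)=0.2857>−1
Confirm numerically:
  x=-2.601: |R|=0.76682 <1
  x=-2.266: |R|=0.53116 <1
  x=-1.379: |R|=0.28657 <1
  x=-1.242: |R|=0.29790 <1
  x=-3.378: |R|=1.61581 >1
  x=-3.315: |R|=1.53123 >1
Stable set (-2.8571, 0).

z* = -2.8571.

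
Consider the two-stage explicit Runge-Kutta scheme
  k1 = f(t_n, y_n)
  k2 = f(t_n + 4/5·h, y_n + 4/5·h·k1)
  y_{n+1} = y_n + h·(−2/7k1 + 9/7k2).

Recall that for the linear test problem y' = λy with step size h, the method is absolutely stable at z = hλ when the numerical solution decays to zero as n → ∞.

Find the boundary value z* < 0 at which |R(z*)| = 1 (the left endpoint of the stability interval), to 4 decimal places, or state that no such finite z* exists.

z* = -0.9722.

With y'=λy (z=hλ):
  k1=λy_n ⇒ h·k1=z·y_n;  k2=λ(1+4/5z)y_n ⇒ h·k2=z(1+4/5z)y_n
  y_{n+1}/y_n = 1 − 2/7z + 9/7z(1+4/5z) = 1 + z + 36/35z²
  ⇒ R(z) = 1 + z + 36/35z².

Boundary: |R(x)|=1, x<0.
x=-1.74: |R|=2.3741
R=1: x+36/35x²=0 ⇒ x=−35/36=-0.9722; min R=1−1/(4·36/35)=0.7569>−1
Confirm numerically:
  x=-0.609: |R|=0.77248 <1
  x=-0.553: |R|=0.76155 <1
  x=-0.529: |R|=0.75884 <1
  x=-0.421: |R|=0.76131 <1
  x=-1.380: |R|=1.57881 >1
  x=-1.300: |R|=1.43829 >1
  x=-1.099: |R|=1.14331 >1
Stable set (-0.9722, 0).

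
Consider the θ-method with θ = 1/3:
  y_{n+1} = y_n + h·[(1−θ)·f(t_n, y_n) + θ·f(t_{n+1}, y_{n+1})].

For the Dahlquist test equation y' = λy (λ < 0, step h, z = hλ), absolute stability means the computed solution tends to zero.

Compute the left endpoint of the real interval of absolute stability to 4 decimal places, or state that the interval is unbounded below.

z* = -6.0000.

Set f=λy, z=hλ:
  y_{n+1} = y_n + z·[2/3·y_n + 1/3·y_{n+1}] ⇒ (1 − 1/3z)y_{n+1} = (1 + 2/3z)y_n
  ⇒ R(z) = (1 + 2/3z)/(1 − 1/3z).

Solve |R(x)|<1 on ℝ⁻.
x=-0.32: |R|=0.7108
R=−1: 1+2/3x = −1+1/3x ⇒ -1/3x=2 ⇒ x=2/(-1/3)=-6.0000
Confirm numerically:
  x=-5.253: |R|=0.90949 <1
  x=-4.314: |R|=0.76948 <1
  x=-4.233: |R|=0.75570 <1
  x=-2.843: |R|=0.45970 <1
  x=-6.415: |R|=1.04408 >1
  x=-6.318: |R|=1.03413 >1
  x=-6.056: |R|=1.00618 >1
So |R|<1 on (-6.0000, 0).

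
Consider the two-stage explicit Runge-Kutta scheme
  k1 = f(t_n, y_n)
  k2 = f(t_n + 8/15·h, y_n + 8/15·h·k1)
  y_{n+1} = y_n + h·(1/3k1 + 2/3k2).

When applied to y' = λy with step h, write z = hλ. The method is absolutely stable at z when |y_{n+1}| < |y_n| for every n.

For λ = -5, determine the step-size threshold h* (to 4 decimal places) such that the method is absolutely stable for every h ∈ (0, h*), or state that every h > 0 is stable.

(-2.8125,0); λ=-5 ⇒ h* = (45/16)/5 = 0.5625.

Test eqn y'=λy, z=hλ:
  k1=λy_n ⇒ h·k1=z·y_n;  k2=λ(1+8/15z)y_n ⇒ h·k2=z(1+8/15z)y_n
  y_{n+1}/y_n = 1 + 1/3z + 2/3z(1+8/15z) = 1 + z + 16/45z²
  so R(z) = 1 + z + 16/45z².

Find x<0 with |R(x)|<1.
x=-1.07: |R|=0.3371
R=1: x+16/45x²=0 ⇒ x=−45/16=-2.8125; min R=1−1/(4·16/45)=0.2969>−1
Confirm numerically:
  x=-2.273: |R|=0.56399 <1
  x=-2.097: |R|=0.46652 <1
  x=-2.035: |R|=0.43744 <1
  x=-1.984: |R|=0.41556 <1
  x=-3.219: |R|=1.46525 >1
  x=-2.840: |R|=1.02777 >1
Stable set (-2.8125, 0).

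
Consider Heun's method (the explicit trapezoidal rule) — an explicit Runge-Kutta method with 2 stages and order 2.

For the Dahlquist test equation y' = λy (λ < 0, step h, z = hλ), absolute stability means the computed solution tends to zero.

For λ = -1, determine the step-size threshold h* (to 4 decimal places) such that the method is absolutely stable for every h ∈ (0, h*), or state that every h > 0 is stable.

(-2.0000,0); λ=-1 ⇒ h* = 2.0000.

With y'=λy (z=hλ):
  order 2, 2-stage ⇒ R(z)=1+z+z^2/2
  (e.g. R(-0.63)=0.56845, |R|=0.56845)

Need |R(x)|<1, x<0.
x=-0.63: |R|=0.5684
|R(-2.33)|=1.3845 |R(-2.16)|=1.1728 |R(-1.03)|=0.5005
Bisect:
  x_lo=-2.5926 |R|=1.7682  x_hi=-0.1102 |R|=0.8958
  mid=-1.35141 |R|=0.56174 →hi
  mid=-1.97199 |R|=0.97239 →hi
  mid=-2.28229 |R|=1.32213 →lo
  mid=-2.12714 |R|=1.13522 →lo
  mid=-2.04957 |R|=1.05080 →lo
  mid=-2.01078 |R|=1.01084 →lo
  mid=-1.99139 |R|=0.99142 →hi
  mid=-2.00108 |R|=1.00108 →lo
  mid=-1.99624 |R|=0.99624 →hi
  mid=-1.99866 |R|=0.99866 →hi
  ...
  [-2.00002,-1.99987] ⇒ x*=-2.0000
So |R|<1 on (-2.0000, 0).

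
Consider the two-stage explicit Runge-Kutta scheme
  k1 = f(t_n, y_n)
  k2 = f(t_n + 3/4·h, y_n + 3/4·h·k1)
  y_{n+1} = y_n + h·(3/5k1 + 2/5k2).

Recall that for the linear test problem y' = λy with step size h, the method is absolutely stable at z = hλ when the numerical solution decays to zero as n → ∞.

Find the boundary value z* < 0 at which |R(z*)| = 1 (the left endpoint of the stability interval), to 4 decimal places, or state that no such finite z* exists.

left endpoint -3.3333.

Test eqn y'=λy, z=hλ:
  k1=λy_n ⇒ h·k1=z·y_n;  k2=λ(1+3/4z)y_n ⇒ h·k2=z(1+3/4z)y_n
  y_{n+1}/y_n = 1 + 3/5z + 2/5z(1+3/4z) = 1 + z + 3/10z²
  Hence R(z) = 1 + z + 3/10z².

Need |R(x)|<1, x<0.
x=-1.69: |R|=0.1668
R=1: x+3/10x²=0 ⇒ x=−10/3=-3.3333; min R=1−1/(4·3/10)=0.1667>−1
Confirm numerically:
  x=-3.267: |R|=0.93499 <1
  x=-1.891: |R|=0.18176 <1
  x=-1.591: |R|=0.16838 <1
  x=-3.653: |R|=1.35032 >1
  x=-3.426: |R|=1.09524 >1
Interval (-3.3333, 0).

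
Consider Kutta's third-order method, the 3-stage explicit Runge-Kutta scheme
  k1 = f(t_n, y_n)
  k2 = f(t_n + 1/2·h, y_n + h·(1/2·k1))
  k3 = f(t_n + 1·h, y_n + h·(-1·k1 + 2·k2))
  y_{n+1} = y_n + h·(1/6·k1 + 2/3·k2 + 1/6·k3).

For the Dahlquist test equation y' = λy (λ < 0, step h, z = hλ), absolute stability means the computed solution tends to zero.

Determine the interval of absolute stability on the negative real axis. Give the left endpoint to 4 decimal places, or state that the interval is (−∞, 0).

(-2.5127, 0).

On y'=λy, z=hλ:
  order 3, 3-stage ⇒ R(z)=1+z+z^2/2+z^3/6
  (e.g. R(-1.44)=0.09914, |R|=0.09914)

Need |R(x)|<1, x<0.
x=-1.44: |R|=0.0991
|R(-2.79)|=1.5176 |R(-1.21)|=0.2268 |R(-0.96)|=0.3533
Bisect:
  x_lo=-3.2996 |R|=2.8433  x_hi=-0.0626 |R|=0.9393
  mid=-1.68113 |R|=0.05990 →hi
  mid=-2.49038 |R|=0.96360 →hi
  mid=-2.89500 |R|=1.74834 →lo
  mid=-2.69269 |R|=1.32133 →lo
  mid=-2.59153 |R|=1.13432 →lo
  mid=-2.54096 |R|=1.04699 →lo
  mid=-2.51567 |R|=1.00481 →lo
  ...
  [-2.51290,-2.51270] ⇒ x*=-2.5127
Interval (-2.5127, 0).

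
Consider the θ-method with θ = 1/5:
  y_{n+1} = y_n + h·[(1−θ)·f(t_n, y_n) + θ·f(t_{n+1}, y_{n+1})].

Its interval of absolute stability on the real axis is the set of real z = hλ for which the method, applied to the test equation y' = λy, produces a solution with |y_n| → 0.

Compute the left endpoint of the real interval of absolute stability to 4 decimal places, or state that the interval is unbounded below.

z* = -3.3333.

Test eqn y'=λy, z=hλ:
  y_{n+1} = y_n + z·[4/5·y_n + 1/5·y_{n+1}] ⇒ (1 − 1/5z)y_{n+1} = (1 + 4/5z)y_n
  ⇒ R(z) = (1 + 4/5z)/(1 − 1/5z).

Solve |R(x)|<1 on ℝ⁻.
x=-1.48: |R|=0.1420
R=−1: 1+4/5x = −1+1/5x ⇒ -3/5x=2 ⇒ x=2/(-3/5)=-3.3333
Confirm numerically:
  x=-2.393: |R|=0.61842 <1
  x=-2.351: |R|=0.59910 <1
  x=-1.340: |R|=0.05678 <1
  x=-3.561: |R|=1.07978 >1
  x=-3.411: |R|=1.02770 >1
  x=-3.378: |R|=1.01599 >1
Stable set (-3.3333, 0).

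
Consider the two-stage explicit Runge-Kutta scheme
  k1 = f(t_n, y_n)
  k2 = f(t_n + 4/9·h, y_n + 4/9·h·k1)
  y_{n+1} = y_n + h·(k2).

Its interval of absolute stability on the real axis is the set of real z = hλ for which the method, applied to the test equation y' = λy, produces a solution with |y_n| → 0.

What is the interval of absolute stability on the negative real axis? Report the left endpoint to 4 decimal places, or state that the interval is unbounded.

(-2.2500, 0).

With y'=λy (z=hλ):
  k1=λy_n ⇒ h·k1=z·y_n;  k2=λ(1+4/9z)y_n ⇒ h·k2=z(1+4/9z)y_n
  y_{n+1}/y_n = 1 + z(1+4/9z) = 1 + z + 4/9z²
  so R(z) = 1 + z + 4/9z².

Solve |R(x)|<1 on ℝ⁻.
x=-1.52: |R|=0.5068
R=1: x+4/9x²=0 ⇒ x=−9/4=-2.2500; min R=1−1/(4·4/9)=0.4375>−1
Confirm numerically:
  x=-2.197: |R|=0.94825 <1
  x=-1.541: |R|=0.51441 <1
  x=-1.283: |R|=0.44860 <1
  x=-1.016: |R|=0.44278 <1
  x=-2.627: |R|=1.44017 >1
  x=-2.579: |R|=1.37711 >1
  x=-2.466: |R|=1.23674 >1
So |R|<1 on (-2.2500, 0).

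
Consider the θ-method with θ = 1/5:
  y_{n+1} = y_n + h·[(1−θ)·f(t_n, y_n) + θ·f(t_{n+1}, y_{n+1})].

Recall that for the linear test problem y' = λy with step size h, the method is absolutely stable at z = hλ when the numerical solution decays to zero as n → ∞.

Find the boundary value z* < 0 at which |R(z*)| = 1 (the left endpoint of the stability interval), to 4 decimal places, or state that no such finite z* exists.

left endpoint -3.3333.

Test eqn y'=λy, z=hλ:
  y_{n+1} = y_n + z·[4/5·y_n + 1/5·y_{n+1}] ⇒ (1 − 1/5z)y_{n+1} = (1 + 4/5z)y_n
  so R(z) = (1 + 4/5z)/(1 − 1/5z).

Find x<0 with |R(x)|<1.
x=-0.44: |R|=0.5956
R=−1: 1+4/5x = −1+1/5x ⇒ -3/5x=2 ⇒ x=2/(-3/5)=-3.3333
Confirm numerically:
  x=-2.597: |R|=0.70923 <1
  x=-1.933: |R|=0.39406 <1
  x=-1.833: |R|=0.34128 <1
  x=-1.498: |R|=0.15266 <1
  x=-3.730: |R|=1.13631 >1
  x=-3.728: |R|=1.13566 >1
  x=-3.697: |R|=1.12545 >1
Interval (-3.3333, 0).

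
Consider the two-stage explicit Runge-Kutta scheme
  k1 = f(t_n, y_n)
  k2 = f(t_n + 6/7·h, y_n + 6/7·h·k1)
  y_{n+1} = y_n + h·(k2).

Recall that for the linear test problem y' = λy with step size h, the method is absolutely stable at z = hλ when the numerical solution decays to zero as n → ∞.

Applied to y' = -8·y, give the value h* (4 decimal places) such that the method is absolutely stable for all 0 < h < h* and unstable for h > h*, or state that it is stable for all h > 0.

On y'=λy, z=hλ:
  k1=λy_n ⇒ h·k1=z·y_n;  k2=λ(1+6/7z)y_n ⇒ h·k2=z(1+6/7z)y_n
  y_{n+1}/y_n = 1 + z(1+6/7z) = 1 + z + 6/7z²
  so R(z) = 1 + z + 6/7z².

Need |R(x)|<1, x<0.
x=-0.58: |R|=0.7083
R=1: x+6/7x²=0 ⇒ x=−7/6=-1.1667; min R=1−1/(4·6/7)=0.7083>−1
Confirm numerically:
  x=-1.064: |R|=0.90637 <1
  x=-0.724: |R|=0.72529 <1
  x=-0.605: |R|=0.70874 <1
  x=-0.482: |R|=0.71713 <1
  x=-1.627: |R|=1.64197 >1
  x=-1.561: |R|=1.52762 >1
Interval (-1.1667, 0).

(-1.1667,0); λ=-8 ⇒ h* = (7/6)/8 = 0.1458.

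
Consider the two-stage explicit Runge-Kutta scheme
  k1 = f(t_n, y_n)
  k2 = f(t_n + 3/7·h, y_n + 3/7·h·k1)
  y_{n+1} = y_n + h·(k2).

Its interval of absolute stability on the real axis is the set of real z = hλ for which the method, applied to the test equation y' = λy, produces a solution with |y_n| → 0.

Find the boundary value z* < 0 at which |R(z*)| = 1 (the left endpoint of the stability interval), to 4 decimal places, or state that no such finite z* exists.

z* = -2.3333.

With y'=λy (z=hλ):
  k1=λy_n ⇒ h·k1=z·y_n;  k2=λ(1+3/7z)y_n ⇒ h·k2=z(1+3/7z)y_n
  y_{n+1}/y_n = 1 + z(1+3/7z) = 1 + z + 3/7z²
  ⇒ R(z) = 1 + z + 3/7z².

Need |R(x)|<1, x<0.
x=-1.42: |R|=0.4442
R=1: x+3/7x²=0 ⇒ x=−7/3=-2.3333; min R=1−1/(4·3/7)=0.4167>−1
Confirm numerically:
  x=-2.025: |R|=0.73241 <1
  x=-1.721: |R|=0.54836 <1
  x=-1.060: |R|=0.42154 <1
  x=-2.822: |R|=1.59101 >1
  x=-2.408: |R|=1.07706 >1
So |R|<1 on (-2.3333, 0).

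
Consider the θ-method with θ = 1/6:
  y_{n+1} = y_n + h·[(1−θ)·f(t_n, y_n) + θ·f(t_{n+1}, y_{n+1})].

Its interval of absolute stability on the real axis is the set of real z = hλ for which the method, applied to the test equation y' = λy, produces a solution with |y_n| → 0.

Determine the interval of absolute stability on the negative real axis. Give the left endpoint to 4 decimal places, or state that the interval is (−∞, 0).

z∈(-3.0000,0).

Test eqn y'=λy, z=hλ:
  y_{n+1} = y_n + z·[5/6·y_n + 1/6·y_{n+1}] ⇒ (1 − 1/6z)y_{n+1} = (1 + 5/6z)y_n
  Hence R(z) = (1 + 5/6z)/(1 − 1/6z).

Boundary: |R(x)|=1, x<0.
x=-0.69: |R|=0.3812
R=−1: 1+5/6x = −1+1/6x ⇒ -2/3x=2 ⇒ x=2/(-2/3)=-3.0000
Confirm numerically:
  x=-2.588: |R|=0.80810 <1
  x=-2.232: |R|=0.62682 <1
  x=-1.705: |R|=0.32771 <1
  x=-1.335: |R|=0.09202 <1
  x=-3.338: |R|=1.14478 >1
  x=-3.236: |R|=1.10221 >1
  x=-3.063: |R|=1.02781 >1
Stable set (-3.0000, 0).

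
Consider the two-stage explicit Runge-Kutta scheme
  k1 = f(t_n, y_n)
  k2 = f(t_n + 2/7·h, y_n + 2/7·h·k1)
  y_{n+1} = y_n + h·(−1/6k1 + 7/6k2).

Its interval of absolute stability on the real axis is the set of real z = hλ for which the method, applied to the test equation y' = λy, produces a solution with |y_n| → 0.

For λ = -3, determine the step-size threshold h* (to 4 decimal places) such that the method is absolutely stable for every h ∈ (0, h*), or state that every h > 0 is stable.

With y'=λy (z=hλ):
  k1=λy_n ⇒ h·k1=z·y_n;  k2=λ(1+2/7z)y_n ⇒ h·k2=z(1+2/7z)y_n
  y_{n+1}/y_n = 1 − 1/6z + 7/6z(1+2/7z) = 1 + z + 1/3z²
  ⇒ R(z) = 1 + z + 1/3z².

Solve |R(x)|<1 on ℝ⁻.
x=-0.32: |R|=0.7141
R=1: x+1/3x²=0 ⇒ x=−3=-3.0000; min R=1−1/(4·1/3)=0.2500>−1
Confirm numerically:
  x=-2.937: |R|=0.93832 <1
  x=-2.677: |R|=0.71178 <1
  x=-2.034: |R|=0.34505 <1
  x=-1.969: |R|=0.32332 <1
  x=-3.452: |R|=1.52010 >1
  x=-3.152: |R|=1.15970 >1
Stable set (-3.0000, 0).

(-3.0000,0); λ=-3 ⇒ h* = (3)/3 = 1.0000.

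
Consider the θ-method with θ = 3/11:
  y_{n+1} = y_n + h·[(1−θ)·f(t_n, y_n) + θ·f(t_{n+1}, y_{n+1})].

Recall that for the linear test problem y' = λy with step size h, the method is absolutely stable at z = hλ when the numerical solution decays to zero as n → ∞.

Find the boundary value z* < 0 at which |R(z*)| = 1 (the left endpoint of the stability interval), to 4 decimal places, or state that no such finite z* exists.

Set f=λy, z=hλ:
  y_{n+1} = y_n + z·[8/11·y_n + 3/11·y_{n+1}] ⇒ (1 − 3/11z)y_{n+1} = (1 + 8/11z)y_n
  Hence R(z) = (1 + 8/11z)/(1 − 3/11z).

Solve |R(x)|<1 on ℝ⁻.
x=-1.23: |R|=0.0790
R=−1: 1+8/11x = −1+3/11x ⇒ -5/11x=2 ⇒ x=2/(-5/11)=-4.4000
Confirm numerically:
  x=-3.618: |R|=0.82109 <1
  x=-2.673: |R|=0.54598 <1
  x=-2.448: |R|=0.46795 <1
  x=-2.414: |R|=0.45565 <1
  x=-4.973: |R|=1.11054 >1
  x=-4.618: |R|=1.04386 >1
Interval (-4.4000, 0).

z* = -4.4000.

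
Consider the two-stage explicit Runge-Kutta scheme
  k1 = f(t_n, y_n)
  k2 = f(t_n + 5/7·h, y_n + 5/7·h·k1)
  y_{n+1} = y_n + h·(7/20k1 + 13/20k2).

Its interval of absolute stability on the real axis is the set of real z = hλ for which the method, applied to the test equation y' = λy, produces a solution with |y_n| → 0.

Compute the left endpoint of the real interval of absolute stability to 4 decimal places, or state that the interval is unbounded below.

On y'=λy, z=hλ:
  k1=λy_n ⇒ h·k1=z·y_n;  k2=λ(1+5/7z)y_n ⇒ h·k2=z(1+5/7z)y_n
  y_{n+1}/y_n = 1 + 7/20z + 13/20z(1+5/7z) = 1 + z + 13/28z²
  ⇒ R(z) = 1 + z + 13/28z².

Boundary: |R(x)|=1, x<0.
x=-1.4: |R|=0.5100
R=1: x+13/28x²=0 ⇒ x=−28/13=-2.1538; min R=1−1/(4·13/28)=0.4615>−1
Confirm numerically:
  x=-1.912: |R|=0.78531 <1
  x=-1.180: |R|=0.46647 <1
  x=-1.076: |R|=0.46154 <1
  x=-2.468: |R|=1.35998 >1
  x=-2.273: |R|=1.12575 >1
So |R|<1 on (-2.1538, 0).

left endpoint -2.1538.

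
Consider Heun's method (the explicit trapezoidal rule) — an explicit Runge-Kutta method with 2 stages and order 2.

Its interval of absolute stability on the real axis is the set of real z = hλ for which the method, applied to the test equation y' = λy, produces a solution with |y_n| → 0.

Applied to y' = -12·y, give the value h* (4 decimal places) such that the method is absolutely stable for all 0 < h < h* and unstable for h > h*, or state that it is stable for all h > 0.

With y'=λy (z=hλ):
  order 2, 2-stage ⇒ R(z)=1+z+z^2/2
  (e.g. R(-0.75)=0.53125, |R|=0.53125)

Solve |R(x)|<1 on ℝ⁻.
x=-0.75: |R|=0.5312
|R(-2.1)|=1.1050 |R(-2.01)|=1.0100 |R(-0.7)|=0.5450
Bisect:
  x_lo=-2.6016 |R|=1.7826  x_hi=-0.3058 |R|=0.7410
  mid=-1.45369 |R|=0.60292 →hi
  mid=-2.02765 |R|=1.02803 →lo
  mid=-1.74067 |R|=0.77430 →hi
  mid=-1.88416 |R|=0.89087 →hi
  mid=-1.95591 |R|=0.95688 →hi
  mid=-1.99178 |R|=0.99181 →hi
  mid=-2.00972 |R|=1.00976 →lo
  mid=-2.00075 |R|=1.00075 →lo
  ...
  [-2.00005,-1.99991] ⇒ x*=-2.0000
So |R|<1 on (-2.0000, 0).

(-2.0000,0); λ=-12 ⇒ h* = 0.1667.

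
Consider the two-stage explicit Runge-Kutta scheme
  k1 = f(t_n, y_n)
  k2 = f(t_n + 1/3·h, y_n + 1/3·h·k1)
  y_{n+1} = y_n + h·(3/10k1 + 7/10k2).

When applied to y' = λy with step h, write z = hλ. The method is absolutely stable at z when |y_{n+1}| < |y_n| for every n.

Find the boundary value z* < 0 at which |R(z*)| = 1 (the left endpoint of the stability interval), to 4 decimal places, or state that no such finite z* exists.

Set f=λy, z=hλ:
  k1=λy_n ⇒ h·k1=z·y_n;  k2=λ(1+1/3z)y_n ⇒ h·k2=z(1+1/3z)y_n
  y_{n+1}/y_n = 1 + 3/10z + 7/10z(1+1/3z) = 1 + z + 7/30z²
  so R(z) = 1 + z + 7/30z².

Find x<0 with |R(x)|<1.
x=-1.75: |R|=0.0354
R=1: x+7/30x²=0 ⇒ x=−30/7=-4.2857; min R=1−1/(4·7/30)=-0.0714>−1
Confirm numerically:
  x=-3.925: |R|=0.66965 <1
  x=-3.410: |R|=0.30322 <1
  x=-3.101: |R|=0.14278 <1
  x=-4.870: |R|=1.66394 >1
  x=-4.755: |R|=1.52067 >1
  x=-4.525: |R|=1.25265 >1
Stable set (-4.2857, 0).

left endpoint -4.2857.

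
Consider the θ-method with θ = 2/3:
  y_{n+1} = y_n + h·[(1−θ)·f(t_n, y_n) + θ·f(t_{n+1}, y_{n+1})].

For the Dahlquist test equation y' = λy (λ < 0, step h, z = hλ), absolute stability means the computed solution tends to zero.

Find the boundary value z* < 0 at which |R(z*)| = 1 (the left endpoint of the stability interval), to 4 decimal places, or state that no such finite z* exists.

interval (−∞, 0).

With y'=λy (z=hλ):
  y_{n+1} = y_n + z·[1/3·y_n + 2/3·y_{n+1}] ⇒ (1 − 2/3z)y_{n+1} = (1 + 1/3z)y_n
  so R(z) = (1 + 1/3z)/(1 − 2/3z).

Find x<0 with |R(x)|<1.
x=-1.25: |R|=0.3182
x=-2: |R|=0.1429
x=-10: |R|=0.3043
x=-100: |R|=0.4778
θ=2/3≥1/2 ⇒ |1+1/3x|<|1−2/3x| ∀x<0 ⇒ unbounded interval.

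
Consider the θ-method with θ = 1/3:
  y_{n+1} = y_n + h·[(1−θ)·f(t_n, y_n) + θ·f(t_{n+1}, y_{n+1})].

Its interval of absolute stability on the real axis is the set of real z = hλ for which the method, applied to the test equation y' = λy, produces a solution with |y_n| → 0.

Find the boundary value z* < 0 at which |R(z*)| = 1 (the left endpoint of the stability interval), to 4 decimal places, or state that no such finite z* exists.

Test eqn y'=λy, z=hλ:
  y_{n+1} = y_n + z·[2/3·y_n + 1/3·y_{n+1}] ⇒ (1 − 1/3z)y_{n+1} = (1 + 2/3z)y_n
  ⇒ R(z) = (1 + 2/3z)/(1 − 1/3z).

Need |R(x)|<1, x<0.
x=-0.66: |R|=0.4590
R=−1: 1+2/3x = −1+1/3x ⇒ -1/3x=2 ⇒ x=2/(-1/3)=-6.0000
Confirm numerically:
  x=-5.979: |R|=0.99766 <1
  x=-3.701: |R|=0.65692 <1
  x=-2.716: |R|=0.42547 <1
  x=-6.120: |R|=1.01316 >1
  x=-6.027: |R|=1.00299 >1
Stable set (-6.0000, 0).

left endpoint -6.0000.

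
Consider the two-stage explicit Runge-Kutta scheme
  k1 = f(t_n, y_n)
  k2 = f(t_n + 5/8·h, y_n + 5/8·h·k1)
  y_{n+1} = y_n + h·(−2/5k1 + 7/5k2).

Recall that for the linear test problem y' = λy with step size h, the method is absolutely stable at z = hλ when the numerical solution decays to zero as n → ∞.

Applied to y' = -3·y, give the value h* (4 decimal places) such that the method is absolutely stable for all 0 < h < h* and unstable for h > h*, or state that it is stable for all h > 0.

(-1.1429,0); λ=-3 ⇒ h* = (8/7)/3 = 0.3810.

Test eqn y'=λy, z=hλ:
  k1=λy_n ⇒ h·k1=z·y_n;  k2=λ(1+5/8z)y_n ⇒ h·k2=z(1+5/8z)y_n
  y_{n+1}/y_n = 1 − 2/5z + 7/5z(1+5/8z) = 1 + z + 7/8z²
  R(z) = 1 + z + 7/8z².

Boundary: |R(x)|=1, x<0.
x=-0.88: |R|=0.7976
R=1: x+7/8x²=0 ⇒ x=−8/7=-1.1429; min R=1−1/(4·7/8)=0.7143>−1
Confirm numerically:
  x=-0.697: |R|=0.72808 <1
  x=-0.603: |R|=0.71516 <1
  x=-0.516: |R|=0.71697 <1
  x=-1.631: |R|=1.69664 >1
  x=-1.603: |R|=1.64541 >1
Interval (-1.1429, 0).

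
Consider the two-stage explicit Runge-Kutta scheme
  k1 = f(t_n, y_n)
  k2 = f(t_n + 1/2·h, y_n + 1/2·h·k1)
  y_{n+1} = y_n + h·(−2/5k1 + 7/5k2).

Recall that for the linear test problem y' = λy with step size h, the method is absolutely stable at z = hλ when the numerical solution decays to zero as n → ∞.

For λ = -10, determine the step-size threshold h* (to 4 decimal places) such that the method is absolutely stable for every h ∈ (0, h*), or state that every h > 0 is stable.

Set f=λy, z=hλ:
  k1=λy_n ⇒ h·k1=z·y_n;  k2=λ(1+1/2z)y_n ⇒ h·k2=z(1+1/2z)y_n
  y_{n+1}/y_n = 1 − 2/5z + 7/5z(1+1/2z) = 1 + z + 7/10z²
  so R(z) = 1 + z + 7/10z².

Solve |R(x)|<1 on ℝ⁻.
x=-1.49: |R|=1.0641
R=1: x+7/10x²=0 ⇒ x=−10/7=-1.4286; min R=1−1/(4·7/10)=0.6429>−1
Confirm numerically:
  x=-1.360: |R|=0.93472 <1
  x=-1.298: |R|=0.88136 <1
  x=-0.741: |R|=0.64336 <1
  x=-0.692: |R|=0.64320 <1
  x=-1.976: |R|=1.75720 >1
  x=-1.506: |R|=1.08163 >1
  x=-1.490: |R|=1.06407 >1
Stable set (-1.4286, 0).

(-1.4286,0); λ=-10 ⇒ h* = (10/7)/10 = 0.1429.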